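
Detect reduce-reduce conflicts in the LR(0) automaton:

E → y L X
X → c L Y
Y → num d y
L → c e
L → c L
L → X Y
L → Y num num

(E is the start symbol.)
No reduce-reduce conflicts

Augment with E' → E and build the canonical LR(0) collection (I0 = CLOSURE({[E' → . E]}), then GOTO on every symbol after a dot until no new states appear). It has 19 states:
  I0: { [E → . y L X], [E' → . E] }  — shift
  I1: { [E' → E .] }  — accept
  I2: { [E → y . L X], [L → . X Y], [L → . Y num num], [L → . c L], [L → . c e], [X → . c L Y], [Y → . num d y] }  — shift
  I3: { [E → y L . X], [X → . c L Y] }  — shift
  I4: { [L → X . Y], [Y → . num d y] }  — shift
  I5: { [L → Y . num num] }  — shift
  I6: { [L → . X Y], [L → . Y num num], [L → . c L], [L → . c e], [L → c . L], [L → c . e], [X → . c L Y], [X → c . L Y], [Y → . num d y] }  — shift
  I7: { [Y → num . d y] }  — shift
  I8: { [Y → num d . y] }  — shift
  I9: { [Y → num d y .] }  — reduce
  I10: { [L → c L .], [X → c L . Y], [Y → . num d y] }  — shift, reduce
  I11: { [L → c e .] }  — reduce
  I12: { [X → c L Y .] }  — reduce
  I13: { [L → Y num . num] }  — shift
  I14: { [L → Y num num .] }  — reduce
  I15: { [L → X Y .] }  — reduce
  I16: { [E → y L X .] }  — reduce
  I17: { [L → . X Y], [L → . Y num num], [L → . c L], [L → . c e], [X → . c L Y], [X → c . L Y], [Y → . num d y] }  — shift
  I18: { [X → c L . Y], [Y → . num d y] }  — shift

No state contains more than one complete item.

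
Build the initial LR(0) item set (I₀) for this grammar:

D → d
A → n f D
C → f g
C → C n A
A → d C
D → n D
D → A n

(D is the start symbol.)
First, augment the grammar with D' → D
I₀ = CLOSURE({ [D' → . D] }):
  [D' → . D] has the dot before D: add [D → . d], [D → . n D], [D → . A n]
  [D → . A n] has the dot before A: add [A → . n f D], [A → . d C]
No further items can be added.

I₀ = { [A → . d C], [A → . n f D], [D → . A n], [D → . d], [D → . n D], [D' → . D] }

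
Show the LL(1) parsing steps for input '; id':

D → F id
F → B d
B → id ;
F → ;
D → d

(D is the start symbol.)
LL(1) parsing maintains a stack (initially the start symbol over $) and the input. At each step: if the stack top is a terminal, match it against the current input token; if it is a non-terminal N, replace it with the RHS of M[N, lookahead] (the unique production whose predict set contains the lookahead).

Stack is shown with the top on the left.

Stack   Input   Action
----------------------
D $     ; id $  output D → F id
F id $  ; id $  output F → ;
; id $  ; id $  match ';'
id $    id $    match 'id'
$       $       accept

The string is accepted.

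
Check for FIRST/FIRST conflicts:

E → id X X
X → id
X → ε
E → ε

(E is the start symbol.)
A FIRST/FIRST conflict occurs when two productions N → α and N → β for the same non-terminal have FIRST(α) ∩ FIRST(β) ≠ ∅ (with ε ∈ FIRST of a nullable right-hand side, so two nullable alternatives also conflict).

Productions for E:
  E → id X X: FIRST = { 'id' }
  E → ε: FIRST = { ε }
Productions for X:
  X → id: FIRST = { 'id' }
  X → ε: FIRST = { ε }

All alternatives of each non-terminal have pairwise disjoint FIRST sets.

Answer: No FIRST/FIRST conflicts.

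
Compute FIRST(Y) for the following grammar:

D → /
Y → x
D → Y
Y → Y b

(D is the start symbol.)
To compute FIRST(Y), examine every production with Y on the left-hand side, reading each right-hand side left to right until a non-nullable symbol is reached.

From Y → x:
  - x is a terminal: add 'x' and stop
From Y → Y b:
  - Y is the symbol being defined: contributes nothing new
    Y is not nullable, so stop

Collecting: FIRST(Y) = { 'x' }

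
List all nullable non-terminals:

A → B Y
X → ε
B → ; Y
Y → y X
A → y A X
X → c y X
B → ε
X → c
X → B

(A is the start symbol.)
{ 'B', 'X' }

A non-terminal is nullable if it can derive ε (the empty string): either it has an ε-production, or it has a production whose right-hand side consists entirely of nullable non-terminals.

ε-productions: X → ε, B → ε
So X, B are immediately nullable.
No further non-terminal can be added: every production for the remaining non-terminals contains a terminal or a non-nullable non-terminal.
Nullable = { 'B', 'X' }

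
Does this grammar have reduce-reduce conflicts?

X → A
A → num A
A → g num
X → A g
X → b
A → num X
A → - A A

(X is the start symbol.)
Yes — I7: [A → num A .] vs [X → A .]

A reduce-reduce conflict occurs when an LR(0) state has two complete items [A → α .] and [B → β .] — both call for a reduction, and with no lookahead the parser cannot choose between them.

Augment with X' → X and build the canonical LR(0) collection (I0 = CLOSURE({[X' → . X]}), then GOTO on every symbol after a dot until no new states appear). It has 13 states:
  I0: { [A → . - A A], [A → . g num], [A → . num A], [A → . num X], [X → . A g], [X → . A], [X → . b], [X' → . X] }  — shift
  I1: { [A → - . A A], [A → . - A A], [A → . g num], [A → . num A], [A → . num X] }  — shift
  I2: { [X → A . g], [X → A .] }  — shift, reduce
  I3: { [X' → X .] }  — accept
  I4: { [X → b .] }  — reduce
  I5: { [A → g . num] }  — shift
  I6: { [A → . - A A], [A → . g num], [A → . num A], [A → . num X], [A → num . A], [A → num . X], [X → . A g], [X → . A], [X → . b] }  — shift
  I7: { [A → num A .], [X → A . g], [X → A .] }  — shift, 2 reduces
  I8: { [A → num X .] }  — reduce
  I9: { [X → A g .] }  — reduce
  I10: { [A → g num .] }  — reduce
  I11: { [A → - A . A], [A → . - A A], [A → . g num], [A → . num A], [A → . num X] }  — shift
  I12: { [A → - A A .] }  — reduce

I7 contains complete items [A → num A .], [X → A .] — reduce-reduce conflict.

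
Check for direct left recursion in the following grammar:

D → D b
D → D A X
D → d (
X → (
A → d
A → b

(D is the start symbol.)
Yes, D is left-recursive

Direct left recursion occurs when N → N α for some non-terminal N (the right-hand side begins with the left-hand side itself).

D → D b: LEFT RECURSIVE (starts with D)
D → D A X: LEFT RECURSIVE (starts with D)
D → d (: starts with d
X → (: starts with '('
A → d: starts with d
A → b: starts with b

The grammar has direct left recursion on: D.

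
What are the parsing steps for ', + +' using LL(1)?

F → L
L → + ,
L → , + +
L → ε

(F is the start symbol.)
Stack is shown with the top on the left.

Stack    Input    Action
------------------------
F $      , + + $  output F → L
L $      , + + $  output L → , + +
, + + $  , + + $  match ','
+ + $    + + $    match '+'
+ $      + $      match '+'
$        $        accept

The string is accepted.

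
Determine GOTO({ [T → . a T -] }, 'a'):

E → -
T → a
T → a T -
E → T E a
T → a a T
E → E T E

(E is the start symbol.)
GOTO(I, 'a') = CLOSURE({ [A → αX.β] : [A → α.Xβ] ∈ I, X = 'a' })

Items with dot before 'a', with the dot advanced:
  [T → . a T -] → [T → a . T -]
Closure of the advanced items:
  [T → a . T -] has the dot before T: add [T → . a], [T → . a T -], [T → . a a T]

GOTO = { [T → . a T -], [T → . a a T], [T → . a], [T → a . T -] }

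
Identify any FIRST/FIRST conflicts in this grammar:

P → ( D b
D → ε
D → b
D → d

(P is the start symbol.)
A FIRST/FIRST conflict occurs when two productions N → α and N → β for the same non-terminal have FIRST(α) ∩ FIRST(β) ≠ ∅ (with ε ∈ FIRST of a nullable right-hand side, so two nullable alternatives also conflict).

Productions for D:
  D → ε: FIRST = { ε }
  D → b: FIRST = { 'b' }
  D → d: FIRST = { 'd' }
P has only one production, so no FIRST/FIRST conflict is possible there.

All alternatives of each non-terminal have pairwise disjoint FIRST sets.

Answer: No FIRST/FIRST conflicts.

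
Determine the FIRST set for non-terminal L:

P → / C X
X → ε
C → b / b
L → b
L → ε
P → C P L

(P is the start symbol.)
{ 'b', ε }

From L → b:
  - b is a terminal: add 'b' and stop
From L → ε:
  - ε-production, so ε ∈ FIRST(L)

Collecting: FIRST(L) = { 'b', ε }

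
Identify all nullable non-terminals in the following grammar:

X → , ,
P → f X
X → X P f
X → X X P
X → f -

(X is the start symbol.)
There are no ε-productions, so no non-terminal can derive ε.
No non-terminals are nullable.

Answer: None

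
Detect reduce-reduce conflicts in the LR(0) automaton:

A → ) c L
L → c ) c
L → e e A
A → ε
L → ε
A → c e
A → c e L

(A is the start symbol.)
A reduce-reduce conflict occurs when an LR(0) state has two complete items [A → α .] and [B → β .] — both call for a reduction, and with no lookahead the parser cannot choose between them.

Augment with A' → A and build the canonical LR(0) collection (I0 = CLOSURE({[A' → . A]}), then GOTO on every symbol after a dot until no new states appear). It has 14 states:
  I0: { [A → . ) c L], [A → . c e L], [A → . c e], [A → .], [A' → . A] }  — shift, reduce
  I1: { [A → ) . c L] }  — shift
  I2: { [A' → A .] }  — accept
  I3: { [A → c . e L], [A → c . e] }  — shift
  I4: { [A → c e . L], [A → c e .], [L → . c ) c], [L → . e e A], [L → .] }  — shift, 2 reduces
  I5: { [A → c e L .] }  — reduce
  I6: { [L → c . ) c] }  — shift
  I7: { [L → e . e A] }  — shift
  I8: { [A → . ) c L], [A → . c e L], [A → . c e], [A → .], [L → e e . A] }  — shift, reduce
  I9: { [L → e e A .] }  — reduce
  I10: { [L → c ) . c] }  — shift
  I11: { [L → c ) c .] }  — reduce
  I12: { [A → ) c . L], [L → . c ) c], [L → . e e A], [L → .] }  — shift, reduce
  I13: { [A → ) c L .] }  — reduce

I4 contains complete items [A → c e .], [L → .] — reduce-reduce conflict.

Answer: Yes — I4: [A → c e .] vs [L → .]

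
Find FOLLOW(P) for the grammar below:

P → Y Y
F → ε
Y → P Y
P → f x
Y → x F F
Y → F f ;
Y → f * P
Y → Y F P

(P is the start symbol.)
{ $, 'f', 'x' }

P is the start symbol, so $ ∈ FOLLOW(P).
In Y → P Y: P is followed by Y, add FIRST(Y) \ {ε} = { 'f', 'x' }
In Y → f * P: P is at the end, add FOLLOW(Y)
In Y → Y F P: P is at the end, add FOLLOW(Y)

The FOLLOW sets referred to above (computed the same way, to a fixed point):
  FOLLOW(Y) = { $, 'f', 'x' }

Taking the union: FOLLOW(P) = { $, 'f', 'x' }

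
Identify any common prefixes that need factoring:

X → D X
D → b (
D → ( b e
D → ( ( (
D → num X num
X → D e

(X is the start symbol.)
Left-factoring is needed when two productions for the same non-terminal
share a common prefix on the right-hand side.

Productions for X:
  X → D X
  X → D e
Productions for D:
  D → b (
  D → ( b e
  D → ( ( (
  D → num X num

Found common prefix 'D' in productions for X
Found common prefix '(' in productions for D

Answer: Yes, X has productions with common prefix 'D'; D has productions with common prefix '('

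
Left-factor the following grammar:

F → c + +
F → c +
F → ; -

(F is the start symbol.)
Left-factoring transforms A → αβ₁ | αβ₂ into A → αA' and A' → β₁ | β₂
(α is the longest common prefix among the alternatives). Repeat until
no nonterminal has two alternatives with a common prefix.

Round 1: F has alternatives sharing prefix 'c +'. Introduce F': F → c + F'
  Add: F' → +
  Add: F' → ε

No remaining common prefixes — done.

Resulting grammar:
F → c + F'
F' → +
F' → ε
F → ; -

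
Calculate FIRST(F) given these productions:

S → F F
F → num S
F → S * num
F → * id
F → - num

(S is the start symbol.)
{ '*', '-', 'num' }

FIRST sets of the other non-terminals involved (by the same procedure, iterated to a fixed point):
  FIRST(S) = { '*', '-', 'num' }

From F → num S:
  - num is a terminal: add 'num' and stop
From F → S * num:
  - S is a non-terminal: add FIRST(S) \ {ε} = { '*', '-', 'num' }
    S is not nullable, so stop
From F → * id:
  - '*' is a terminal: add '*' and stop
From F → - num:
  - '-' is a terminal: add '-' and stop

Collecting: FIRST(F) = { '*', '-', 'num' }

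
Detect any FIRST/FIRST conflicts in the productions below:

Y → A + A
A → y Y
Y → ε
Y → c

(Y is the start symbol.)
A FIRST/FIRST conflict occurs when two productions N → α and N → β for the same non-terminal have FIRST(α) ∩ FIRST(β) ≠ ∅ (with ε ∈ FIRST of a nullable right-hand side, so two nullable alternatives also conflict).

FIRST sets of the non-terminals at (or reachable through a nullable prefix from) the front of some alternative:
  FIRST(A) = { 'y' }

Productions for Y:
  Y → A + A: FIRST = { 'y' }
  Y → ε: FIRST = { ε }
  Y → c: FIRST = { 'c' }
A has only one production, so no FIRST/FIRST conflict is possible there.

All alternatives of each non-terminal have pairwise disjoint FIRST sets.

Answer: No FIRST/FIRST conflicts.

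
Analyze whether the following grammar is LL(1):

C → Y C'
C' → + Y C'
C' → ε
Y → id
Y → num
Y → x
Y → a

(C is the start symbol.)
A grammar is LL(1) if for each non-terminal N with multiple productions, the predict sets of those productions are pairwise disjoint, where PREDICT(N → α) = (FIRST(α) \ {ε}) ∪ (FOLLOW(N) if α ⇒* ε).

Relevant sets:
  FOLLOW(C') = { $ }

For C':
  PREDICT(C' → '+' Y C') = { '+' }
  PREDICT(C' → ε) = { $ }
For Y:
  PREDICT(Y → id) = { 'id' }
  PREDICT(Y → num) = { 'num' }
  PREDICT(Y → x) = { 'x' }
  PREDICT(Y → a) = { 'a' }
C has a single production, so nothing to check there.

All predict sets are disjoint. The grammar IS LL(1).

Answer: Yes, the grammar is LL(1).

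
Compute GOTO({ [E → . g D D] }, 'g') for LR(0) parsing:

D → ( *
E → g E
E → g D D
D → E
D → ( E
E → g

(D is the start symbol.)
GOTO(I, 'g') = CLOSURE({ [A → αX.β] : [A → α.Xβ] ∈ I, X = 'g' })

Items with dot before 'g', with the dot advanced:
  [E → . g D D] → [E → g . D D]
Closure of the advanced items:
  [E → g . D D] has the dot before D: add [D → . ( *], [D → . E], [D → . ( E]
  [D → . E] has the dot before E: add [E → . g E], [E → . g D D], [E → . g]

GOTO = { [D → . ( *], [D → . ( E], [D → . E], [E → . g D D], [E → . g E], [E → . g], [E → g . D D] }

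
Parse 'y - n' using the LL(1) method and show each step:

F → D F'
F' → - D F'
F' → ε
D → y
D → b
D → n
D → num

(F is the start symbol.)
Stack is shown with the top on the left.

Stack     Input    Action
-------------------------
F $       y - n $  output F → D F'
D F' $    y - n $  output D → y
y F' $    y - n $  match 'y'
F' $      - n $    output F' → - D F'
- D F' $  - n $    match '-'
D F' $    n $      output D → n
n F' $    n $      match 'n'
F' $      $        output F' → ε
$         $        accept

The string is accepted.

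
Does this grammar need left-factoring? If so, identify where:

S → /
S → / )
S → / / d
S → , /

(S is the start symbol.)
Yes, S has productions with common prefix '/'

Left-factoring is needed when two productions for the same non-terminal
share a common prefix on the right-hand side.

Productions for S:
  S → /
  S → / )
  S → / / d
  S → , /

Found common prefix '/' in productions for S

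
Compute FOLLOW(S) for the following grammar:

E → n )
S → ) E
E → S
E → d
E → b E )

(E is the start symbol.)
To compute FOLLOW(S), find every occurrence of S on a right-hand side N → α S β: add FIRST(β) \ {ε}, and if β is empty or nullable also add FOLLOW(N). Iterate to a fixed point.

In E → S: S is at the end, add FOLLOW(E)

The FOLLOW sets referred to above (computed the same way, to a fixed point):
  FOLLOW(E) = { $, ')' }

Taking the union: FOLLOW(S) = { $, ')' }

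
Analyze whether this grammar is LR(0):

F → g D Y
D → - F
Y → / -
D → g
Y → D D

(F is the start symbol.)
Augment with F' → F and build the canonical LR(0) collection (I0 = CLOSURE({[F' → . F]}), then GOTO on every symbol after a dot until no new states appear). It has 12 states:
  I0: { [F → . g D Y], [F' → . F] }  — shift
  I1: { [F' → F .] }  — accept
  I2: { [D → . - F], [D → . g], [F → g . D Y] }  — shift
  I3: { [D → - . F], [F → . g D Y] }  — shift
  I4: { [D → . - F], [D → . g], [F → g D . Y], [Y → . / -], [Y → . D D] }  — shift
  I5: { [D → g .] }  — reduce
  I6: { [Y → / . -] }  — shift
  I7: { [D → . - F], [D → . g], [Y → D . D] }  — shift
  I8: { [F → g D Y .] }  — reduce
  I9: { [Y → D D .] }  — reduce
  I10: { [Y → / - .] }  — reduce
  I11: { [D → - F .] }  — reduce

Every state is either a pure shift/goto state or contains exactly one complete item and nothing to shift — no conflicts. The grammar is LR(0).

Answer: Yes, the grammar is LR(0)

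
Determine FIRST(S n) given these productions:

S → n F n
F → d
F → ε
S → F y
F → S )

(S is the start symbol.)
FIRST sets of the non-terminals involved (from the grammar, by fixed-point iteration):
  FIRST(S) = { 'd', 'n', 'y' }

To compute FIRST(S n), process the symbols left to right:
Symbol S is a non-terminal. Add FIRST(S) \ {ε} = { 'd', 'n', 'y' }
S is not nullable (ε ∉ FIRST(S)), so stop here.
FIRST(S n) = { 'd', 'n', 'y' }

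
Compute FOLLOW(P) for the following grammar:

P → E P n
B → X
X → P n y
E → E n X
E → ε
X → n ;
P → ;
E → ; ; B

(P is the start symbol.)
To compute FOLLOW(P), find every occurrence of P on a right-hand side N → α P β: add FIRST(β) \ {ε}, and if β is empty or nullable also add FOLLOW(N). Iterate to a fixed point.

P is the start symbol, so $ ∈ FOLLOW(P).
In P → E P n: P is followed by n, add FIRST(n) \ {ε} = { 'n' }
In X → P n y: P is followed by n y, add FIRST(n y) \ {ε} = { 'n' }

Taking the union: FOLLOW(P) = { $, 'n' }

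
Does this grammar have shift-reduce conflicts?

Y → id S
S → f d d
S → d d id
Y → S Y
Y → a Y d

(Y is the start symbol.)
A shift-reduce conflict occurs when an LR(0) state has both:
  - a complete (reduce) item [A → α .] (dot at the end), and
  - a shift item [B → β . c γ] (dot before a terminal).

Augment with Y' → Y and build the canonical LR(0) collection (I0 = CLOSURE({[Y' → . Y]}), then GOTO on every symbol after a dot until no new states appear). It has 15 states:
  I0: { [S → . d d id], [S → . f d d], [Y → . S Y], [Y → . a Y d], [Y → . id S], [Y' → . Y] }  — shift
  I1: { [S → . d d id], [S → . f d d], [Y → . S Y], [Y → . a Y d], [Y → . id S], [Y → S . Y] }  — shift
  I2: { [Y' → Y .] }  — accept
  I3: { [S → . d d id], [S → . f d d], [Y → . S Y], [Y → . a Y d], [Y → . id S], [Y → a . Y d] }  — shift
  I4: { [S → d . d id] }  — shift
  I5: { [S → f . d d] }  — shift
  I6: { [S → . d d id], [S → . f d d], [Y → id . S] }  — shift
  I7: { [Y → id S .] }  — reduce
  I8: { [S → f d . d] }  — shift
  I9: { [S → f d d .] }  — reduce
  I10: { [S → d d . id] }  — shift
  I11: { [S → d d id .] }  — reduce
  I12: { [Y → a Y . d] }  — shift
  I13: { [Y → a Y d .] }  — reduce
  I14: { [Y → S Y .] }  — reduce

No state contains both a complete item and a shift item.

Answer: No shift-reduce conflicts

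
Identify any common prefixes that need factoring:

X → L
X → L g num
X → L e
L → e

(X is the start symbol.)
Left-factoring is needed when two productions for the same non-terminal
share a common prefix on the right-hand side.

Productions for X:
  X → L
  X → L g num
  X → L e

Found common prefix 'L' in productions for X

Answer: Yes, X has productions with common prefix 'L'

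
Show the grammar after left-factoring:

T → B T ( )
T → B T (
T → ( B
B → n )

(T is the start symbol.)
T → B T ( T'
T' → )
T' → ε
T → ( B
B → n )

Left-factoring transforms A → αβ₁ | αβ₂ into A → αA' and A' → β₁ | β₂
(α is the longest common prefix among the alternatives). Repeat until
no nonterminal has two alternatives with a common prefix.

Round 1: T has alternatives sharing prefix 'B T ('. Introduce T': T → B T ( T'
  Add: T' → )
  Add: T' → ε

No remaining common prefixes — done.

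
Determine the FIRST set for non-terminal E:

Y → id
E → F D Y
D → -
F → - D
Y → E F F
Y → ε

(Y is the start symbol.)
{ '-' }

FIRST sets of the other non-terminals involved (by the same procedure, iterated to a fixed point):
  FIRST(F) = { '-' }

From E → F D Y:
  - F is a non-terminal: add FIRST(F) \ {ε} = { '-' }
    F is not nullable, so stop

Collecting: FIRST(E) = { '-' }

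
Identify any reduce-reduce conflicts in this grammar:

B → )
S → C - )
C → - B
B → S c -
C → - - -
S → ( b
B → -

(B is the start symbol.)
Augment with B' → B and build the canonical LR(0) collection (I0 = CLOSURE({[B' → . B]}), then GOTO on every symbol after a dot until no new states appear). It has 15 states:
  I0: { [B → . )], [B → . -], [B → . S c -], [B' → . B], [C → . - - -], [C → . - B], [S → . ( b], [S → . C - )] }  — shift
  I1: { [S → ( . b] }  — shift
  I2: { [B → ) .] }  — reduce
  I3: { [B → - .], [B → . )], [B → . -], [B → . S c -], [C → - . - -], [C → - . B], [C → . - - -], [C → . - B], [S → . ( b], [S → . C - )] }  — shift, reduce
  I4: { [B' → B .] }  — accept
  I5: { [S → C . - )] }  — shift
  I6: { [B → S . c -] }  — shift
  I7: { [B → S c . -] }  — shift
  I8: { [B → S c - .] }  — reduce
  I9: { [S → C - . )] }  — shift
  I10: { [S → C - ) .] }  — reduce
  I11: { [B → - .], [B → . )], [B → . -], [B → . S c -], [C → - - . -], [C → - . - -], [C → - . B], [C → . - - -], [C → . - B], [S → . ( b], [S → . C - )] }  — shift, reduce
  I12: { [C → - B .] }  — reduce
  I13: { [B → - .], [B → . )], [B → . -], [B → . S c -], [C → - - - .], [C → - - . -], [C → - . - -], [C → - . B], [C → . - - -], [C → . - B], [S → . ( b], [S → . C - )] }  — shift, 2 reduces
  I14: { [S → ( b .] }  — reduce

I13 contains complete items [B → - .], [C → - - - .] — reduce-reduce conflict.

Answer: Yes — I13: [B → - .] vs [C → - - - .]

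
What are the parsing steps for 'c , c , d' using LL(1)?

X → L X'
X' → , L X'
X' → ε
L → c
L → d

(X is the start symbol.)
LL(1) parsing maintains a stack (initially the start symbol over $) and the input. At each step: if the stack top is a terminal, match it against the current input token; if it is a non-terminal N, replace it with the RHS of M[N, lookahead] (the unique production whose predict set contains the lookahead).

Stack is shown with the top on the left.

Stack     Input        Action
-----------------------------
X $       c , c , d $  output X → L X'
L X' $    c , c , d $  output L → c
c X' $    c , c , d $  match 'c'
X' $      , c , d $    output X' → , L X'
, L X' $  , c , d $    match ','
L X' $    c , d $      output L → c
c X' $    c , d $      match 'c'
X' $      , d $        output X' → , L X'
, L X' $  , d $        match ','
L X' $    d $          output L → d
d X' $    d $          match 'd'
X' $      $            output X' → ε
$         $            accept

The string is accepted.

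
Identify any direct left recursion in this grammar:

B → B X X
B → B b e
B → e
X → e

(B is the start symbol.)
Yes, B is left-recursive

B → B X X: LEFT RECURSIVE (starts with B)
B → B b e: LEFT RECURSIVE (starts with B)
B → e: starts with e
X → e: starts with e

The grammar has direct left recursion on: B.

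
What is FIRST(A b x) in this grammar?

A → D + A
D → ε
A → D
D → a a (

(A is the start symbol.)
FIRST sets of the non-terminals involved (from the grammar, by fixed-point iteration):
  FIRST(A) = { '+', 'a', ε }

To compute FIRST(A b x), process the symbols left to right:
Symbol A is a non-terminal. Add FIRST(A) \ {ε} = { '+', 'a' }
A is nullable (ε ∈ FIRST(A)), continue to the next symbol.
Symbol b is a terminal. Add 'b' and stop.
FIRST(A b x) = { '+', 'a', 'b' }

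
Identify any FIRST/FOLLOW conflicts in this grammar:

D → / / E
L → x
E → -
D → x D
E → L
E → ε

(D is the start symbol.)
No FIRST/FOLLOW conflicts.

Nullable non-terminals: E.
FIRST sets used below: FIRST(L) = { 'x' }

E: nullable alternative(s) E → ε; FOLLOW(E) = { $ }
  E → -: FIRST \ {ε} = { '-' } — disjoint from FOLLOW(E)
  E → L: FIRST \ {ε} = { 'x' } — disjoint from FOLLOW(E)
  E → ε: FIRST \ {ε} = { } — this is the only nullable alternative, skip

D, L have no nullable alternative, so no FIRST/FOLLOW check is needed there.

No FIRST/FOLLOW conflicts found.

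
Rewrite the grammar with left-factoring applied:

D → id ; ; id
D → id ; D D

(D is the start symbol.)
Left-factoring transforms A → αβ₁ | αβ₂ into A → αA' and A' → β₁ | β₂
(α is the longest common prefix among the alternatives). Repeat until
no nonterminal has two alternatives with a common prefix.

Round 1: D has alternatives sharing prefix 'id ;'. Introduce D': D → id ; D'
  Add: D' → ; id
  Add: D' → D D

No remaining common prefixes — done.

Resulting grammar:
D → id ; D'
D' → ; id
D' → D D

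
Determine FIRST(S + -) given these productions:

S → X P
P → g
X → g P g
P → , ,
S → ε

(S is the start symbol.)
{ '+', 'g' }

FIRST sets of the non-terminals involved (from the grammar, by fixed-point iteration):
  FIRST(S) = { 'g', ε }

To compute FIRST(S + -), process the symbols left to right:
Symbol S is a non-terminal. Add FIRST(S) \ {ε} = { 'g' }
S is nullable (ε ∈ FIRST(S)), continue to the next symbol.
Symbol + is a terminal. Add '+' and stop.
FIRST(S + -) = { '+', 'g' }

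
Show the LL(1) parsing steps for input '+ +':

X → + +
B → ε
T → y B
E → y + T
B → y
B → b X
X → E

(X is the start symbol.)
LL(1) parsing maintains a stack (initially the start symbol over $) and the input. At each step: if the stack top is a terminal, match it against the current input token; if it is a non-terminal N, replace it with the RHS of M[N, lookahead] (the unique production whose predict set contains the lookahead).

Stack is shown with the top on the left.

Stack  Input  Action
--------------------
X $    + + $  output X → + +
+ + $  + + $  match '+'
+ $    + $    match '+'
$      $      accept

The string is accepted.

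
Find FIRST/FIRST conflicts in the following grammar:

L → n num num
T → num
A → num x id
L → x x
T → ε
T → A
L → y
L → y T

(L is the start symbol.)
Yes. L → y / L → y T on { 'y' }; T → num / T → A on { 'num' }

A FIRST/FIRST conflict occurs when two productions N → α and N → β for the same non-terminal have FIRST(α) ∩ FIRST(β) ≠ ∅ (with ε ∈ FIRST of a nullable right-hand side, so two nullable alternatives also conflict).

FIRST sets of the non-terminals at (or reachable through a nullable prefix from) the front of some alternative:
  FIRST(A) = { 'num' }

Productions for L:
  L → n num num: FIRST = { 'n' }
  L → x x: FIRST = { 'x' }
  L → y: FIRST = { 'y' }
  L → y T: FIRST = { 'y' }
Productions for T:
  T → num: FIRST = { 'num' }
  T → ε: FIRST = { ε }
  T → A: FIRST = { 'num' }
A has only one production, so no FIRST/FIRST conflict is possible there.

Conflict for L: L → y and L → y T
  Overlap: { 'y' }
Conflict for T: T → num and T → A
  Overlap: { 'num' }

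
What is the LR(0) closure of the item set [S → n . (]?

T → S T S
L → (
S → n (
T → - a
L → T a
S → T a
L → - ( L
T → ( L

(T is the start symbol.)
Start with: [S → n . (]
The dot precedes the terminal '(', so nothing is added.

CLOSURE = { [S → n . (] }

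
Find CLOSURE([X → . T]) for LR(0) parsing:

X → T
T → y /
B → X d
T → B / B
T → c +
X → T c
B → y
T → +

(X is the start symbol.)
{ [B → . X d], [B → . y], [T → . +], [T → . B / B], [T → . c +], [T → . y /], [X → . T c], [X → . T] }

To compute CLOSURE, for each item [A → α.Bβ] where B is a non-terminal, add [B → .γ] for all productions B → γ; repeat for the newly added items until nothing changes.

Start with: [X → . T]
  [X → . T] has the dot before T: add [T → . y /], [T → . B / B], [T → . c +], [T → . +]
  [T → . B / B] has the dot before B: add [B → . X d], [B → . y]
  [B → . X d] has the dot before X: add [X → . T c]
No further items can be added.

CLOSURE = { [B → . X d], [B → . y], [T → . +], [T → . B / B], [T → . c +], [T → . y /], [X → . T c], [X → . T] }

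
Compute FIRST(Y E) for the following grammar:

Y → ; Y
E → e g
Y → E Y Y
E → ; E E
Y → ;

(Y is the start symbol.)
FIRST sets of the non-terminals involved (from the grammar, by fixed-point iteration):
  FIRST(Y) = { ';', 'e' }

To compute FIRST(Y E), process the symbols left to right:
Symbol Y is a non-terminal. Add FIRST(Y) \ {ε} = { ';', 'e' }
Y is not nullable (ε ∉ FIRST(Y)), so stop here.
FIRST(Y E) = { ';', 'e' }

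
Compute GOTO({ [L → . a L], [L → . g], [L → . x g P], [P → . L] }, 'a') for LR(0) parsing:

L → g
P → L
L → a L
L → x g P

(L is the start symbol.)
GOTO(I, 'a') = CLOSURE({ [A → αX.β] : [A → α.Xβ] ∈ I, X = 'a' })

Items with dot before 'a', with the dot advanced:
  [L → . a L] → [L → a . L]
Closure of the advanced items:
  [L → a . L] has the dot before L: add [L → . g], [L → . a L], [L → . x g P]

GOTO = { [L → . a L], [L → . g], [L → . x g P], [L → a . L] }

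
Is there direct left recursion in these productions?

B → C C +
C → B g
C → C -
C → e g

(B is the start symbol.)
Yes, C is left-recursive

Direct left recursion occurs when N → N α for some non-terminal N (the right-hand side begins with the left-hand side itself).

B → C C +: starts with C
C → B g: starts with B
C → C -: LEFT RECURSIVE (starts with C)
C → e g: starts with e

The grammar has direct left recursion on: C.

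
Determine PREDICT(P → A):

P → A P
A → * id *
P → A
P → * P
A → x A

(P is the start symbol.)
{ '*', 'x' }

PREDICT(P → A) = (FIRST(RHS) \ {ε}) ∪ (FOLLOW(P) if ε ∈ FIRST(RHS), i.e. RHS ⇒* ε)
FIRST(A) = { '*', 'x' }
FIRST(A) = { '*', 'x' }
ε ∉ FIRST(A), so FOLLOW(P) is not added.
PREDICT(P → A) = { '*', 'x' }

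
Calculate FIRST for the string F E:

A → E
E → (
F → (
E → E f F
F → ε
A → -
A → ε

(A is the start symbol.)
{ '(' }

FIRST sets of the non-terminals involved (from the grammar, by fixed-point iteration):
  FIRST(F) = { '(', ε }
  FIRST(E) = { '(' }

To compute FIRST(F E), process the symbols left to right:
Symbol F is a non-terminal. Add FIRST(F) \ {ε} = { '(' }
F is nullable (ε ∈ FIRST(F)), continue to the next symbol.
Symbol E is a non-terminal. Add FIRST(E) \ {ε} = { '(' }
E is not nullable (ε ∉ FIRST(E)), so stop here.
FIRST(F E) = { '(' }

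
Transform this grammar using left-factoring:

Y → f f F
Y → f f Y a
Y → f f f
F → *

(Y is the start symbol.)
Left-factoring transforms A → αβ₁ | αβ₂ into A → αA' and A' → β₁ | β₂
(α is the longest common prefix among the alternatives). Repeat until
no nonterminal has two alternatives with a common prefix.

Round 1: Y has alternatives sharing prefix 'f f'. Introduce Y': Y → f f Y'
  Add: Y' → F
  Add: Y' → Y a
  Add: Y' → f

No remaining common prefixes — done.

Resulting grammar:
Y → f f Y'
Y' → F
Y' → Y a
Y' → f
F → *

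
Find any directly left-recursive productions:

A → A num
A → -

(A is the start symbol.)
Yes, A is left-recursive

A → A num: LEFT RECURSIVE (starts with A)
A → -: starts with '-'

The grammar has direct left recursion on: A.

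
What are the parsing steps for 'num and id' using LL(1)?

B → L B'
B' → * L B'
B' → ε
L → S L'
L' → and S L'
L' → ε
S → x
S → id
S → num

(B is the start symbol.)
Stack is shown with the top on the left.

Stack          Input         Action
-----------------------------------
B $            num and id $  output B → L B'
L B' $         num and id $  output L → S L'
S L' B' $      num and id $  output S → num
num L' B' $    num and id $  match 'num'
L' B' $        and id $      output L' → and S L'
and S L' B' $  and id $      match 'and'
S L' B' $      id $          output S → id
id L' B' $     id $          match 'id'
L' B' $        $             output L' → ε
B' $           $             output B' → ε
$              $             accept

The string is accepted.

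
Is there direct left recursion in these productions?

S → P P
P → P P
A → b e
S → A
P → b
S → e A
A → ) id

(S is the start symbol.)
Direct left recursion occurs when N → N α for some non-terminal N (the right-hand side begins with the left-hand side itself).

S → P P: starts with P
P → P P: LEFT RECURSIVE (starts with P)
A → b e: starts with b
S → A: starts with A
P → b: starts with b
S → e A: starts with e
A → ) id: starts with ')'

The grammar has direct left recursion on: P.

Answer: Yes, P is left-recursive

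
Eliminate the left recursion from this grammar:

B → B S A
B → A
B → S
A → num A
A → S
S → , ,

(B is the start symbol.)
B → A B'
B → S B'
B' → S A B'
B' → ε
A → num A
A → S
S → , ,

B is directly left-recursive. The standard transformation for
  A → A α₁ | ... | A α_m | β₁ | ... | β_n
is
  A  → β₁ A' | ... | β_n A'
  A' → α₁ A' | ... | α_m A' | ε

B → A becomes B → A B'
B → S becomes B → S B'
B → B S A becomes B' → S A B'
Add B' → ε

Productions for other non-terminals are unchanged:
  A → num A
  A → S
  S → , ,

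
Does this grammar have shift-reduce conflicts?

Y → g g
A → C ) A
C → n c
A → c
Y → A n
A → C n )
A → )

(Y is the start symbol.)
Augment with Y' → Y and build the canonical LR(0) collection (I0 = CLOSURE({[Y' → . Y]}), then GOTO on every symbol after a dot until no new states appear). It has 15 states:
  I0: { [A → . )], [A → . C ) A], [A → . C n )], [A → . c], [C → . n c], [Y → . A n], [Y → . g g], [Y' → . Y] }  — shift
  I1: { [A → ) .] }  — reduce
  I2: { [Y → A . n] }  — shift
  I3: { [A → C . ) A], [A → C . n )] }  — shift
  I4: { [Y' → Y .] }  — accept
  I5: { [A → c .] }  — reduce
  I6: { [Y → g . g] }  — shift
  I7: { [C → n . c] }  — shift
  I8: { [C → n c .] }  — reduce
  I9: { [Y → g g .] }  — reduce
  I10: { [A → . )], [A → . C ) A], [A → . C n )], [A → . c], [A → C ) . A], [C → . n c] }  — shift
  I11: { [A → C n . )] }  — shift
  I12: { [A → C n ) .] }  — reduce
  I13: { [A → C ) A .] }  — reduce
  I14: { [Y → A n .] }  — reduce

No state contains both a complete item and a shift item.

Answer: No shift-reduce conflicts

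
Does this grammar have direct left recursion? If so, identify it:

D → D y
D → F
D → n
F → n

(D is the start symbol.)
Yes, D is left-recursive

Direct left recursion occurs when N → N α for some non-terminal N (the right-hand side begins with the left-hand side itself).

D → D y: LEFT RECURSIVE (starts with D)
D → F: starts with F
D → n: starts with n
F → n: starts with n

The grammar has direct left recursion on: D.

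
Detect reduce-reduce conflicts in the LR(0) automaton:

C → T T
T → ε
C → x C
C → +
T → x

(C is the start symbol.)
Augment with C' → C and build the canonical LR(0) collection (I0 = CLOSURE({[C' → . C]}), then GOTO on every symbol after a dot until no new states appear). It has 8 states:
  I0: { [C → . +], [C → . T T], [C → . x C], [C' → . C], [T → . x], [T → .] }  — shift, reduce
  I1: { [C → + .] }  — reduce
  I2: { [C' → C .] }  — accept
  I3: { [C → T . T], [T → . x], [T → .] }  — shift, reduce
  I4: { [C → . +], [C → . T T], [C → . x C], [C → x . C], [T → . x], [T → .], [T → x .] }  — shift, 2 reduces
  I5: { [C → x C .] }  — reduce
  I6: { [C → T T .] }  — reduce
  I7: { [T → x .] }  — reduce

I4 contains complete items [T → .], [T → x .] — reduce-reduce conflict.

Answer: Yes — I4: [T → .] vs [T → x .]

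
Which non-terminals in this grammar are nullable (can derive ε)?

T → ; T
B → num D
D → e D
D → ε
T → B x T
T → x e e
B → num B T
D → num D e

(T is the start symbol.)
{ 'D' }

A non-terminal is nullable if it can derive ε (the empty string): either it has an ε-production, or it has a production whose right-hand side consists entirely of nullable non-terminals.

ε-productions: D → ε
So D is immediately nullable.
No further non-terminal can be added: every production for the remaining non-terminals contains a terminal or a non-nullable non-terminal.
Nullable = { 'D' }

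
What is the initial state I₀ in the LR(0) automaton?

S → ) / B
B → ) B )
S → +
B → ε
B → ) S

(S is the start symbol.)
{ [S → . ) / B], [S → . +], [S' → . S] }

First, augment the grammar with S' → S
I₀ = CLOSURE({ [S' → . S] }):
  [S' → . S] has the dot before S: add [S → . ) / B], [S → . +]
No further items can be added.

I₀ = { [S → . ) / B], [S → . +], [S' → . S] }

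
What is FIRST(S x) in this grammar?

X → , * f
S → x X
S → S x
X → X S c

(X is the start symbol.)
FIRST sets of the non-terminals involved (from the grammar, by fixed-point iteration):
  FIRST(S) = { 'x' }

To compute FIRST(S x), process the symbols left to right:
Symbol S is a non-terminal. Add FIRST(S) \ {ε} = { 'x' }
S is not nullable (ε ∉ FIRST(S)), so stop here.
FIRST(S x) = { 'x' }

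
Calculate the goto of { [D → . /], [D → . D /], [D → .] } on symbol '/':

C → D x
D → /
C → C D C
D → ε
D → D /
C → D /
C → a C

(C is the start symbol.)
GOTO(I, '/') = CLOSURE({ [A → αX.β] : [A → α.Xβ] ∈ I, X = '/' })

Items with dot before '/', with the dot advanced:
  [D → . /] → [D → / .]
Closure adds nothing (no advanced item has the dot before a non-terminal).

GOTO = { [D → / .] }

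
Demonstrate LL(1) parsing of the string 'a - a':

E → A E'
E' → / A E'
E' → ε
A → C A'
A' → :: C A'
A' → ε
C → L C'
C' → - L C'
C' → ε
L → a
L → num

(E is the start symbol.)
Stack is shown with the top on the left.

Stack           Input    Action
-------------------------------
E $             a - a $  output E → A E'
A E' $          a - a $  output A → C A'
C A' E' $       a - a $  output C → L C'
L C' A' E' $    a - a $  output L → a
a C' A' E' $    a - a $  match 'a'
C' A' E' $      - a $    output C' → - L C'
- L C' A' E' $  - a $    match '-'
L C' A' E' $    a $      output L → a
a C' A' E' $    a $      match 'a'
C' A' E' $      $        output C' → ε
A' E' $         $        output A' → ε
E' $            $        output E' → ε
$               $        accept

The string is accepted.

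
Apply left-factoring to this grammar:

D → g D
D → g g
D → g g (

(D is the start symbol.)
Left-factoring transforms A → αβ₁ | αβ₂ into A → αA' and A' → β₁ | β₂
(α is the longest common prefix among the alternatives). Repeat until
no nonterminal has two alternatives with a common prefix.

Round 1: D has alternatives sharing prefix 'g'. Introduce D': D → g D'
  Add: D' → D
  Add: D' → g
  Add: D' → g (

Round 2: D' has alternatives sharing prefix 'g'. Introduce D'': D' → g D''
  Add: D'' → ε
  Add: D'' → (

No remaining common prefixes — done.

Resulting grammar:
D → g D'
D' → D
D' → g D''
D'' → ε
D'' → (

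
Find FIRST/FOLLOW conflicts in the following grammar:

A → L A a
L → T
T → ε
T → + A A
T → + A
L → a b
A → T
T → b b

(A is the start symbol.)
A FIRST/FOLLOW conflict occurs when a non-terminal N has a nullable alternative N → β (β ⇒* ε) and another alternative N → α with FIRST(α) ∩ FOLLOW(N) ≠ ∅: on such a lookahead the parser cannot decide between expanding α and letting N vanish via β.

Nullable non-terminals: A, L, T.
FIRST sets used below: FIRST(L) = { '+', 'a', 'b', ε }, FIRST(A) = { '+', 'a', 'b', ε }, FIRST(T) = { '+', 'b', ε }

A: nullable alternative(s) A → T; FOLLOW(A) = { $, '+', 'a', 'b' }
  A → L A a: FIRST \ {ε} = { '+', 'a', 'b' } — overlaps FOLLOW(A) on { '+', 'a', 'b' }: CONFLICT
  A → T: FIRST \ {ε} = { '+', 'b' } — this is the only nullable alternative, skip

L: nullable alternative(s) L → T; FOLLOW(L) = { '+', 'a', 'b' }
  L → T: FIRST \ {ε} = { '+', 'b' } — this is the only nullable alternative, skip
  L → a b: FIRST \ {ε} = { 'a' } — overlaps FOLLOW(L) on { 'a' }: CONFLICT

T: nullable alternative(s) T → ε; FOLLOW(T) = { $, '+', 'a', 'b' }
  T → ε: FIRST \ {ε} = { } — this is the only nullable alternative, skip
  T → + A A: FIRST \ {ε} = { '+' } — overlaps FOLLOW(T) on { '+' }: CONFLICT
  T → + A: FIRST \ {ε} = { '+' } — overlaps FOLLOW(T) on { '+' }: CONFLICT
  T → b b: FIRST \ {ε} = { 'b' } — overlaps FOLLOW(T) on { 'b' }: CONFLICT

So the grammar has 5 FIRST/FOLLOW conflicts (marked CONFLICT above).

Answer: Yes. A → L A a with FOLLOW(A) on { '+', 'a', 'b' }; L → a b with FOLLOW(L) on { 'a' }; T → '+' A A with FOLLOW(T) on { '+' }; T → '+' A with FOLLOW(T) on { '+' }; T → b b with FOLLOW(T) on { 'b' }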